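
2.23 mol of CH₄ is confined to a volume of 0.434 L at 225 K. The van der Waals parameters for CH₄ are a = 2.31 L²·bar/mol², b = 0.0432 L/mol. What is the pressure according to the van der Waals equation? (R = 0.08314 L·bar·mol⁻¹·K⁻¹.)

P ≈ 62.55 bar

P = nRT/(V − nb) − a n²/V²
nRT/(V − nb) = (2.23)(0.08314)(225)/(0.434 − 2.23×0.0432) = 41.715/0.33766 = 123.54 bar
a n²/V² = (2.31)(2.23)²/(0.434)² = 60.988 bar
P = 123.54 − 60.988 = 62.55 bar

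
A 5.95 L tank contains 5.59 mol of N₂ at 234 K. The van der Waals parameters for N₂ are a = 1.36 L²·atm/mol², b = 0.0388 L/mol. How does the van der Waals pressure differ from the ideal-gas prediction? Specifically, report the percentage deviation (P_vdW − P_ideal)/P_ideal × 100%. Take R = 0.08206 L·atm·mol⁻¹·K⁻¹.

Ideal: P_ideal = nRT/V = (5.59)(0.08206)(234)/5.95 = 18.0402 atm
vdW: P = nRT/(V − nb) − a n²/V² = 107.339/5.73311 − 42.4974/35.4025 = 18.7226 − 1.20041 = 17.5222 atm
% deviation = (17.5222 − 18.0402)/18.0402 × 100% = -2.87%

-2.87 %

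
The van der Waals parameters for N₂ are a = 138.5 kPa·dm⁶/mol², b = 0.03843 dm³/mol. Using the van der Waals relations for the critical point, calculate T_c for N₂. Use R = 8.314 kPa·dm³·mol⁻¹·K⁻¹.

T_c ≈ 128.4 K

For a van der Waals gas, T_c = 8a/(27Rb).
T_c = 8×138.5/(27×8.314×0.03843) = 1108.0/8.6267 = 128.4 K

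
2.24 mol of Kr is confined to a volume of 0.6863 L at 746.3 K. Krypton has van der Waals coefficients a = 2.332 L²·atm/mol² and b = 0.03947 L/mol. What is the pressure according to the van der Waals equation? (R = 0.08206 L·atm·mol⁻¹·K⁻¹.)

P = nRT/(V − nb) − a n²/V²
nRT/(V − nb) = (2.24)(0.08206)(746.3)/(0.6863 − 2.24×0.03947) = 137.18/0.59789 = 229.44 atm
a n²/V² = (2.332)(2.24)²/(0.6863)² = 24.843 atm
P = 229.44 − 24.843 = 204.6 atm

P ≈ 204.6 atm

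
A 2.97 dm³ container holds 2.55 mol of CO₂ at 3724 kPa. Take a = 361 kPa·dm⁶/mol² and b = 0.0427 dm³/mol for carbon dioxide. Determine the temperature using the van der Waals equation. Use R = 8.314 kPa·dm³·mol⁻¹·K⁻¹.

T ≈ 538.5 K

T = (P + a n²/V²)(V − nb)/(nR)
P + a n²/V² = 3724 + (361)(2.55)²/(2.97)² = 3990.1 kPa
V − nb = 2.97 − (2.55)(0.0427) = 2.8611 dm³
T = (3990.1)(2.8611)/((2.55)(8.314)) = 538.5 K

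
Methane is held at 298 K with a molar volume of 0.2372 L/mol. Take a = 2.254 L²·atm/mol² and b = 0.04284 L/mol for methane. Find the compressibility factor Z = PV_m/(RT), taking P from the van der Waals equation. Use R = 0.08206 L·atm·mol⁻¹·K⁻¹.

Z ≈ 0.8318

P = RT/(V_m − b) − a/V_m² = (0.08206)(298)/(0.2372 − 0.04284) − 2.254/(0.2372)²
  = 24.454/0.19436 − 40.061 = 125.82 − 40.061 = 85.76 atm
Z = PV_m/(RT) = (85.76)(0.2372)/((0.08206)(298)) = 20.342/24.454 = 0.8318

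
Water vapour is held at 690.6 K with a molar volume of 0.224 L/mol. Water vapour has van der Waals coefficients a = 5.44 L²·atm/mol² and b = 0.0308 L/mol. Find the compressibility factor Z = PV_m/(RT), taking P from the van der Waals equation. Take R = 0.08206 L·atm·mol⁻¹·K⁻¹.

Z ≈ 0.7309

P = RT/(V_m − b) − a/V_m² = (0.08206)(690.6)/(0.224 − 0.0308) − 5.44/(0.224)²
  = 56.671/0.19320 − 108.42 = 293.33 − 108.42 = 184.91 atm
Z = PV_m/(RT) = (184.91)(0.224)/((0.08206)(690.6)) = 41.420/56.671 = 0.7309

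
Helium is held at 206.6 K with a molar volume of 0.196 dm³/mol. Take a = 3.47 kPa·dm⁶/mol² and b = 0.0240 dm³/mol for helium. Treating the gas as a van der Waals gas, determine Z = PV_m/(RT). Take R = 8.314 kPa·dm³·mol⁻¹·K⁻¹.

Z ≈ 1.129

P = RT/(V_m − b) − a/V_m² = (8.314)(206.6)/(0.196 − 0.0240) − 3.47/(0.196)²
  = 1717.7/0.17200 − 90.327 = 9986.6 − 90.327 = 9896.3 kPa
Z = PV_m/(RT) = (9896.3)(0.196)/((8.314)(206.6)) = 1939.7/1717.7 = 1.129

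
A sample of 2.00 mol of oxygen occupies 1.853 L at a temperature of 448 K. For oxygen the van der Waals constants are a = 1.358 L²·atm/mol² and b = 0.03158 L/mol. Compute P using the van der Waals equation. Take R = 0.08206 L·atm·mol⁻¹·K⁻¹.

P = nRT/(V − nb) − a n²/V²
nRT/(V − nb) = (2.00)(0.08206)(448)/(1.853 − 2.00×0.03158) = 73.526/1.7898 = 41.081 atm
a n²/V² = (1.358)(2.00)²/(1.853)² = 1.5820 atm
P = 41.081 − 1.5820 = 39.50 atm

P ≈ 39.50 atm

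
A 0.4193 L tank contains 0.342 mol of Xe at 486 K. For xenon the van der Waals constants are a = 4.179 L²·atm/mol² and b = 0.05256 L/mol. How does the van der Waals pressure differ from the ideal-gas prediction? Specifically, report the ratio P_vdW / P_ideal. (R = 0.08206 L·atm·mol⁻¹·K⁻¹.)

P_vdW / P_ideal ≈ 0.9593

Ideal: P_ideal = nRT/V = (0.342)(0.08206)(486)/0.4193 = 32.5289 atm
vdW: P = nRT/(V − nb) − a n²/V² = 13.6394/0.401324 − 0.488793/0.175812 = 33.9860 − 2.78020 = 31.2058 atm
Ratio = 31.2058/32.5289 = 0.9593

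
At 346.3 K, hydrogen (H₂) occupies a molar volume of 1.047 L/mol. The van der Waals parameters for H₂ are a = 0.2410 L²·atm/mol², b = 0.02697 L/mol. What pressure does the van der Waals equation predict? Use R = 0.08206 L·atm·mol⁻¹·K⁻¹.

P ≈ 27.64 atm

P = RT/(V_m − b) − a/V_m²
RT/(V_m − b) = (0.08206)(346.3)/(1.047 − 0.02697) = 28.417/1.0200 = 27.860 atm
a/V_m² = 0.2410/(1.047)² = 0.21985 atm
P = 27.860 − 0.21985 = 27.64 atm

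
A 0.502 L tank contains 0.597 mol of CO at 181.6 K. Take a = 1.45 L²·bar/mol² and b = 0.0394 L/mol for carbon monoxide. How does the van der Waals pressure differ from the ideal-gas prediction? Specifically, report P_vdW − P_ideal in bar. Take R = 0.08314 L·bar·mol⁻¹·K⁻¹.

ΔP ≈ -1.168 bar

Ideal: P_ideal = nRT/V = (0.597)(0.08314)(181.6)/0.502 = 17.9555 bar
vdW: P = nRT/(V − nb) − a n²/V² = 9.01364/0.478478 − 0.516793/0.252004 = 18.8381 − 2.05073 = 16.7874 bar
ΔP = 16.7874 − 17.9555 = -1.168 bar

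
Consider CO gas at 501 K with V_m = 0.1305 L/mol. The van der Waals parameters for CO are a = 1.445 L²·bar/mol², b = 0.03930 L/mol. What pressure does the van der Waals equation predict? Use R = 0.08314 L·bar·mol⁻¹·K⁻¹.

P = RT/(V_m − b) − a/V_m²
RT/(V_m − b) = (0.08314)(501)/(0.1305 − 0.03930) = 41.653/0.091200 = 456.72 bar
a/V_m² = 1.445/(0.1305)² = 84.849 bar
P = 456.72 − 84.849 = 371.9 bar

P ≈ 371.9 bar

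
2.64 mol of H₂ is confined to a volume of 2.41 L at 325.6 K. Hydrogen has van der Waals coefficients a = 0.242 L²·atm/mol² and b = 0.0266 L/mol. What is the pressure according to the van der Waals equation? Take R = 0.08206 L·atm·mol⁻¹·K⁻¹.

P = nRT/(V − nb) − a n²/V²
nRT/(V − nb) = (2.64)(0.08206)(325.6)/(2.41 − 2.64×0.0266) = 70.537/2.3398 = 30.147 atm
a n²/V² = (0.242)(2.64)²/(2.41)² = 0.29040 atm
P = 30.147 − 0.29040 = 29.86 atm

P ≈ 29.86 atm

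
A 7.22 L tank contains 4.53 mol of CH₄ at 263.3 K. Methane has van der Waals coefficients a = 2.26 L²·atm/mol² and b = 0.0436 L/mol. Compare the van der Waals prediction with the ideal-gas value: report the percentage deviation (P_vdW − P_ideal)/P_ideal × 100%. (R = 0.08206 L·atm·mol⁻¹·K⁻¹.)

-3.75 %

Ideal: P_ideal = nRT/V = (4.53)(0.08206)(263.3)/7.22 = 13.5564 atm
vdW: P = nRT/(V − nb) − a n²/V² = 97.8770/7.02249 − 46.3772/52.1284 = 13.9376 − 0.889672 = 13.0479 atm
% deviation = (13.0479 − 13.5564)/13.5564 × 100% = -3.75%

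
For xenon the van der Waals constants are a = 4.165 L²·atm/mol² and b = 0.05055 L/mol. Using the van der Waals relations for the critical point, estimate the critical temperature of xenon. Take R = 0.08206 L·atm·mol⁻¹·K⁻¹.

For a van der Waals gas, T_c = 8a/(27Rb).
T_c = 8×4.165/(27×0.08206×0.05055) = 33.320/0.11200 = 297.5 K

T_c ≈ 297.5 K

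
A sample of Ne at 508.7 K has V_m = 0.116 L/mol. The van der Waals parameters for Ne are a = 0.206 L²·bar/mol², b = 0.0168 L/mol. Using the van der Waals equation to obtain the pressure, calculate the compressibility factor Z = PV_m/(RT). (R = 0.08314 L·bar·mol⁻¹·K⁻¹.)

P = RT/(V_m − b) − a/V_m² = (0.08314)(508.7)/(0.116 − 0.0168) − 0.206/(0.116)²
  = 42.293/0.099200 − 15.309 = 426.34 − 15.309 = 411.03 bar
Z = PV_m/(RT) = (411.03)(0.116)/((0.08314)(508.7)) = 47.679/42.293 = 1.127

Z ≈ 1.127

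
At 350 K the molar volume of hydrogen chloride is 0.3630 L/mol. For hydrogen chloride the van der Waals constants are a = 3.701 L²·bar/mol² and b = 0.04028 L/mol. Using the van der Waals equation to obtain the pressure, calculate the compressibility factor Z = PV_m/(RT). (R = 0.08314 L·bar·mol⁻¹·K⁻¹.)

Z ≈ 0.7744

P = RT/(V_m − b) − a/V_m² = (0.08314)(350)/(0.3630 − 0.04028) − 3.701/(0.3630)²
  = 29.099/0.32272 − 28.087 = 90.168 − 28.087 = 62.081 bar
Z = PV_m/(RT) = (62.081)(0.3630)/((0.08314)(350)) = 22.535/29.099 = 0.7744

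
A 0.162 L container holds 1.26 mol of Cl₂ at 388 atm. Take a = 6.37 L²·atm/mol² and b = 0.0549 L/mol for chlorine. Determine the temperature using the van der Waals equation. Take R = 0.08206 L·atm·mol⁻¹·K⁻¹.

T ≈ 694.3 K

T = (P + a n²/V²)(V − nb)/(nR)
P + a n²/V² = 388 + (6.37)(1.26)²/(0.162)² = 773.35 atm
V − nb = 0.162 − (1.26)(0.0549) = 0.092826 L
T = (773.35)(0.092826)/((1.26)(0.08206)) = 694.3 K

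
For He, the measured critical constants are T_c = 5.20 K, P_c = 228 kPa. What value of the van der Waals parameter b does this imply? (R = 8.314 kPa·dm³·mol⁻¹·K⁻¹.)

From T_c = 8a/(27Rb) and P_c = a/(27b²): b = R T_c/(8 P_c).
b = (8.314)(5.20)/(8×228) = 43.233/1824.0 = 0.02370 dm³/mol

b ≈ 0.02370 dm³/mol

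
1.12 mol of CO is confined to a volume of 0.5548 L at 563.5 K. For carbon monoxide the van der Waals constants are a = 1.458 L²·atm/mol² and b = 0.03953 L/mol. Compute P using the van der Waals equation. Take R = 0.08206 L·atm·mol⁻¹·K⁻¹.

P ≈ 95.50 atm

P = nRT/(V − nb) − a n²/V²
nRT/(V − nb) = (1.12)(0.08206)(563.5)/(0.5548 − 1.12×0.03953) = 51.790/0.51053 = 101.44 atm
a n²/V² = (1.458)(1.12)²/(0.5548)² = 5.9418 atm
P = 101.44 − 5.9418 = 95.50 atm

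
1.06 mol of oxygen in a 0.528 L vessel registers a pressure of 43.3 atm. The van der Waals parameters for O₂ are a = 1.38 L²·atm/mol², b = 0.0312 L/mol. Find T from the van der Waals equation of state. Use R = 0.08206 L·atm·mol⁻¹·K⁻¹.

T = (P + a n²/V²)(V − nb)/(nR)
P + a n²/V² = 43.3 + (1.38)(1.06)²/(0.528)² = 48.862 atm
V − nb = 0.528 − (1.06)(0.0312) = 0.49493 L
T = (48.862)(0.49493)/((1.06)(0.08206)) = 278.0 K

T ≈ 278.0 K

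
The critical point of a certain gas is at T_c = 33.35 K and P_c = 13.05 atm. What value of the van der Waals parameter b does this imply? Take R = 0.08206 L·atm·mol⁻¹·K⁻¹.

b ≈ 0.02621 L/mol

From T_c = 8a/(27Rb) and P_c = a/(27b²): b = R T_c/(8 P_c).
b = (0.08206)(33.35)/(8×13.05) = 2.7367/104.40 = 0.02621 L/mol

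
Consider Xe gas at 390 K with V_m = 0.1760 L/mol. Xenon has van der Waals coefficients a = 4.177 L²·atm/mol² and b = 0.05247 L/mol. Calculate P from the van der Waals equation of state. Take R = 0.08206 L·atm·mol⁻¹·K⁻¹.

P = RT/(V_m − b) − a/V_m²
RT/(V_m − b) = (0.08206)(390)/(0.1760 − 0.05247) = 32.003/0.12353 = 259.07 atm
a/V_m² = 4.177/(0.1760)² = 134.85 atm
P = 259.07 − 134.85 = 124.2 atm

P ≈ 124.2 atm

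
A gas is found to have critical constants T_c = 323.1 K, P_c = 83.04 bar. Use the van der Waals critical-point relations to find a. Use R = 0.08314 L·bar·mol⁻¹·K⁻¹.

From T_c = 8a/(27Rb) and P_c = a/(27b²): a = 27 R² T_c²/(64 P_c).
a = 27×(0.08314)²×(323.1)²/(64×83.04) = 19483/5314.6 = 3.666 L²·bar/mol²

a ≈ 3.666 L²·bar/mol²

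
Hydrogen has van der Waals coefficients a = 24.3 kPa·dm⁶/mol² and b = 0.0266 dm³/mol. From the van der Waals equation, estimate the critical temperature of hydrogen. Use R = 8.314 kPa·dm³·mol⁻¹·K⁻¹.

T_c ≈ 32.56 K

For a van der Waals gas, T_c = 8a/(27Rb).
T_c = 8×24.3/(27×8.314×0.0266) = 194.40/5.9711 = 32.56 K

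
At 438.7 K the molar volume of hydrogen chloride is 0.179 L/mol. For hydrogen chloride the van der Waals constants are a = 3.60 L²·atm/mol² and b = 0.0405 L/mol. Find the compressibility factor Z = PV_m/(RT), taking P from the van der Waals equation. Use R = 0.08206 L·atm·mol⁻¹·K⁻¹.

P = RT/(V_m − b) − a/V_m² = (0.08206)(438.7)/(0.179 − 0.0405) − 3.60/(0.179)²
  = 36.000/0.13850 − 112.36 = 259.93 − 112.36 = 147.57 atm
Z = PV_m/(RT) = (147.57)(0.179)/((0.08206)(438.7)) = 26.415/36.000 = 0.7338

Z ≈ 0.7338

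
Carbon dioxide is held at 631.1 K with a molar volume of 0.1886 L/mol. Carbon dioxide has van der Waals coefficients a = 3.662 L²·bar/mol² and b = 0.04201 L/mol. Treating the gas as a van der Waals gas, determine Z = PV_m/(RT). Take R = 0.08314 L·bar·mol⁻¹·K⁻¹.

P = RT/(V_m − b) − a/V_m² = (0.08314)(631.1)/(0.1886 − 0.04201) − 3.662/(0.1886)²
  = 52.470/0.14659 − 102.95 = 357.94 − 102.95 = 254.99 bar
Z = PV_m/(RT) = (254.99)(0.1886)/((0.08314)(631.1)) = 48.091/52.470 = 0.9165

Z ≈ 0.9165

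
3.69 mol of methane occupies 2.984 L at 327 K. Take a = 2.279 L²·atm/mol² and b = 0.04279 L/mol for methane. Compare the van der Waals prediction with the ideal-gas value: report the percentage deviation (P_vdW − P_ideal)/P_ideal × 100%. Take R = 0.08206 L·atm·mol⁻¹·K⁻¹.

-4.92 %

Ideal: P_ideal = nRT/V = (3.69)(0.08206)(327)/2.984 = 33.1823 atm
vdW: P = nRT/(V − nb) − a n²/V² = 99.0161/2.82610 − 31.0311/8.90426 = 35.0363 − 3.48497 = 31.5513 atm
% deviation = (31.5513 − 33.1823)/33.1823 × 100% = -4.92%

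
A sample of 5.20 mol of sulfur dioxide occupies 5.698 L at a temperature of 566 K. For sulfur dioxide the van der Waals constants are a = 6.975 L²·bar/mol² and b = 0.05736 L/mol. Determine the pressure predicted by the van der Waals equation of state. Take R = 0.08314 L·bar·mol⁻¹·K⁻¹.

P = nRT/(V − nb) − a n²/V²
nRT/(V − nb) = (5.20)(0.08314)(566)/(5.698 − 5.20×0.05736) = 244.70/5.3997 = 45.317 bar
a n²/V² = (6.975)(5.20)²/(5.698)² = 5.8091 bar
P = 45.317 − 5.8091 = 39.51 bar

P ≈ 39.51 bar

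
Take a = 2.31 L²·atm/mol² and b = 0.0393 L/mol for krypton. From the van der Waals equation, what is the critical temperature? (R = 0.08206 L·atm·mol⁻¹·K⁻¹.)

For a van der Waals gas, T_c = 8a/(27Rb).
T_c = 8×2.31/(27×0.08206×0.0393) = 18.480/0.087074 = 212.2 K

T_c ≈ 212.2 K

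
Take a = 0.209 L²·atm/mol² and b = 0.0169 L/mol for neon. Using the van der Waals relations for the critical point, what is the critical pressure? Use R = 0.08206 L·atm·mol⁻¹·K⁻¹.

P_c ≈ 27.10 atm

For a van der Waals gas, P_c = a/(27b²).
P_c = 0.209/(27×(0.0169)²) = 0.209/0.0077115 = 27.10 atm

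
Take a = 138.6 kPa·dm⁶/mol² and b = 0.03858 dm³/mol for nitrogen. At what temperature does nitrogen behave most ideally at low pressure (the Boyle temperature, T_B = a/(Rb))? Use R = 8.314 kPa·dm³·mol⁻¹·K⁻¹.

T_B ≈ 432.1 K

For a van der Waals gas the second virial coefficient B₂ = b − a/(RT) vanishes at T_B = a/(Rb).
T_B = 138.6/(8.314×0.03858) = 138.6/0.32075 = 432.1 K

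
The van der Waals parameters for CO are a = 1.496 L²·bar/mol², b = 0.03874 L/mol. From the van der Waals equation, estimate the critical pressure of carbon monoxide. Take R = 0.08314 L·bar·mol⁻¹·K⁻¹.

P_c ≈ 36.92 bar

For a van der Waals gas, P_c = a/(27b²).
P_c = 1.496/(27×(0.03874)²) = 1.496/0.040521 = 36.92 bar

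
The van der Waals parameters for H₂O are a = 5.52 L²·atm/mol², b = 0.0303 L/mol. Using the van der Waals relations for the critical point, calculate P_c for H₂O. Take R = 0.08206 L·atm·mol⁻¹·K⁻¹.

For a van der Waals gas, P_c = a/(27b²).
P_c = 5.52/(27×(0.0303)²) = 5.52/0.024788 = 222.7 atm

P_c ≈ 222.7 atm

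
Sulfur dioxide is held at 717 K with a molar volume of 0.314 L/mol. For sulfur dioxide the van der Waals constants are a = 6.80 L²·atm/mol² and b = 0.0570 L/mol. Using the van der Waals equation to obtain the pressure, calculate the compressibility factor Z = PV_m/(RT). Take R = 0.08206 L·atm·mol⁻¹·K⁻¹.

Z ≈ 0.8537

P = RT/(V_m − b) − a/V_m² = (0.08206)(717)/(0.314 − 0.0570) − 6.80/(0.314)²
  = 58.837/0.25700 − 68.968 = 228.94 − 68.968 = 159.97 atm
Z = PV_m/(RT) = (159.97)(0.314)/((0.08206)(717)) = 50.231/58.837 = 0.8537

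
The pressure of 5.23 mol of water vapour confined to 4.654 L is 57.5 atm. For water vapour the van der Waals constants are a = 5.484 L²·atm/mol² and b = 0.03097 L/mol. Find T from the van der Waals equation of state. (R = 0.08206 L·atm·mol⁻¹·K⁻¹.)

T ≈ 674.3 K

T = (P + a n²/V²)(V − nb)/(nR)
P + a n²/V² = 57.5 + (5.484)(5.23)²/(4.654)² = 64.425 atm
V − nb = 4.654 − (5.23)(0.03097) = 4.4920 L
T = (64.425)(4.4920)/((5.23)(0.08206)) = 674.3 K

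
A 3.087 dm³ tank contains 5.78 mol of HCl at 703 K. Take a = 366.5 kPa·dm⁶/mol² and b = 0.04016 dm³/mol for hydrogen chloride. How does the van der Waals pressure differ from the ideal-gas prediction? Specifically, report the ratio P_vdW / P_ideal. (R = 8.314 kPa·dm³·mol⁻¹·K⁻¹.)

P_vdW / P_ideal ≈ 0.9639

Ideal: P_ideal = nRT/V = (5.78)(8.314)(703)/3.087 = 10943.5 kPa
vdW: P = nRT/(V − nb) − a n²/V² = 33782.6/2.85488 − 12244.2/9.52957 = 11833.3 − 1284.86 = 10548.4 kPa
Ratio = 10548.4/10943.5 = 0.9639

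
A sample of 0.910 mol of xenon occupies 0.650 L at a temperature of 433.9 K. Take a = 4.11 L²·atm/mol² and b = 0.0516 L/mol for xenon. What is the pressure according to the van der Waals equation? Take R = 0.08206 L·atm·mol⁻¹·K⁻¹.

P = nRT/(V − nb) − a n²/V²
nRT/(V − nb) = (0.910)(0.08206)(433.9)/(0.650 − 0.910×0.0516) = 32.401/0.60304 = 53.729 atm
a n²/V² = (4.11)(0.910)²/(0.650)² = 8.0556 atm
P = 53.729 − 8.0556 = 45.67 atm

P ≈ 45.67 atm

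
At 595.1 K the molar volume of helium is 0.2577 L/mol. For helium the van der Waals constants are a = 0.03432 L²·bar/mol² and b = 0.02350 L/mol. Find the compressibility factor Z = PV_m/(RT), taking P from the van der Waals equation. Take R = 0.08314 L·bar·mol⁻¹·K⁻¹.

P = RT/(V_m − b) − a/V_m² = (0.08314)(595.1)/(0.2577 − 0.02350) − 0.03432/(0.2577)²
  = 49.477/0.23420 − 0.51680 = 211.26 − 0.51680 = 210.74 bar
Z = PV_m/(RT) = (210.74)(0.2577)/((0.08314)(595.1)) = 54.308/49.477 = 1.098

Z ≈ 1.098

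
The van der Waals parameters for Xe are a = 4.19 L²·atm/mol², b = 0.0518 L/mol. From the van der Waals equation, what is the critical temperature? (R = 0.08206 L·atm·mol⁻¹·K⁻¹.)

For a van der Waals gas, T_c = 8a/(27Rb).
T_c = 8×4.19/(27×0.08206×0.0518) = 33.520/0.11477 = 292.1 K

T_c ≈ 292.1 K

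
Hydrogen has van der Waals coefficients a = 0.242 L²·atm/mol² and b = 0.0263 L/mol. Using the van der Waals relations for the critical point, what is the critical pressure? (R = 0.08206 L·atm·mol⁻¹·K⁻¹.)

For a van der Waals gas, P_c = a/(27b²).
P_c = 0.242/(27×(0.0263)²) = 0.242/0.018676 = 12.96 atm

P_c ≈ 12.96 atm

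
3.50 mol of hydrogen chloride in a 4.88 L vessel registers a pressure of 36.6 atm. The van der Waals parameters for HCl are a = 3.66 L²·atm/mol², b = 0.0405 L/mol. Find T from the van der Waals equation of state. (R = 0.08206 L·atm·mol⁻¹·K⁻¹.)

T ≈ 634.9 K

T = (P + a n²/V²)(V − nb)/(nR)
P + a n²/V² = 36.6 + (3.66)(3.50)²/(4.88)² = 38.483 atm
V − nb = 4.88 − (3.50)(0.0405) = 4.7383 L
T = (38.483)(4.7383)/((3.50)(0.08206)) = 634.9 K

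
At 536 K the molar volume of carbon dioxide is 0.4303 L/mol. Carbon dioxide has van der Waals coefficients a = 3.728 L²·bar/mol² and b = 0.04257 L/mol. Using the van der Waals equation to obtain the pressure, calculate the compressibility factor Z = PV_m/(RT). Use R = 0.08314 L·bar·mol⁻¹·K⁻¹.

Z ≈ 0.9154

P = RT/(V_m − b) − a/V_m² = (0.08314)(536)/(0.4303 − 0.04257) − 3.728/(0.4303)²
  = 44.563/0.38773 − 20.134 = 114.93 − 20.134 = 94.80 bar
Z = PV_m/(RT) = (94.80)(0.4303)/((0.08314)(536)) = 40.792/44.563 = 0.9154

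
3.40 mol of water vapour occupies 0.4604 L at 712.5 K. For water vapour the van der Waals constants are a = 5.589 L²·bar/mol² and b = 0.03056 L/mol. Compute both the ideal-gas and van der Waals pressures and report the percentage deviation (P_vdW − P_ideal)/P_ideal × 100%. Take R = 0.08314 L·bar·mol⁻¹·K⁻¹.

-40.53 %

Ideal: P_ideal = nRT/V = (3.40)(0.08314)(712.5)/0.4604 = 437.460 bar
vdW: P = nRT/(V − nb) − a n²/V² = 201.407/0.356496 − 64.6088/0.211968 = 564.963 − 304.804 = 260.159 bar
% deviation = (260.159 − 437.460)/437.460 × 100% = -40.53%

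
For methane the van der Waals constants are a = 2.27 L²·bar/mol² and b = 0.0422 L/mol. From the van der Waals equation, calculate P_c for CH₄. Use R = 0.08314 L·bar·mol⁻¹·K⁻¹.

For a van der Waals gas, P_c = a/(27b²).
P_c = 2.27/(27×(0.0422)²) = 2.27/0.048083 = 47.21 bar

P_c ≈ 47.21 bar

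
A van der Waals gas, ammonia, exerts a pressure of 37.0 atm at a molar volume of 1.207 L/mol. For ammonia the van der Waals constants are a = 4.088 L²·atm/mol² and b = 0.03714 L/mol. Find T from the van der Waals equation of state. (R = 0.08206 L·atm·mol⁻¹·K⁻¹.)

T ≈ 567.5 K

T = (P + a/V_m²)(V_m − b)/R
P + a/V_m² = 37.0 + 4.088/(1.207)² = 39.806 atm
V_m − b = 1.207 − 0.03714 = 1.1699 L/mol
T = (39.806)(1.1699)/0.08206 = 567.5 K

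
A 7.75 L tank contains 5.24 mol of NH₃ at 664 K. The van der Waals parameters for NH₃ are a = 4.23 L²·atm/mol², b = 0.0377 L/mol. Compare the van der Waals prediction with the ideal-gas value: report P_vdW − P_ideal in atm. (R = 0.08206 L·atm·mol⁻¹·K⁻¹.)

Ideal: P_ideal = nRT/V = (5.24)(0.08206)(664)/7.75 = 36.8408 atm
vdW: P = nRT/(V − nb) − a n²/V² = 285.516/7.55245 − 116.146/60.0625 = 37.8044 − 1.93375 = 35.8707 atm
ΔP = 35.8707 − 36.8408 = -0.970 atm

ΔP ≈ -0.970 atm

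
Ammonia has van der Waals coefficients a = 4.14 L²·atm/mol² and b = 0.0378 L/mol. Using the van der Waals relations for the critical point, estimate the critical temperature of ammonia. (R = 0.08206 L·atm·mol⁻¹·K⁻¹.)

T_c ≈ 395.5 K

For a van der Waals gas, T_c = 8a/(27Rb).
T_c = 8×4.14/(27×0.08206×0.0378) = 33.120/0.083750 = 395.5 K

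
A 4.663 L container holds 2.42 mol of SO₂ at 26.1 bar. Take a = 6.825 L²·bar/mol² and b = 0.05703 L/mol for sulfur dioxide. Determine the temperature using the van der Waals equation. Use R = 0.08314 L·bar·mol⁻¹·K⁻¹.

T = (P + a n²/V²)(V − nb)/(nR)
P + a n²/V² = 26.1 + (6.825)(2.42)²/(4.663)² = 27.938 bar
V − nb = 4.663 − (2.42)(0.05703) = 4.5250 L
T = (27.938)(4.5250)/((2.42)(0.08314)) = 628.3 K

T ≈ 628.3 K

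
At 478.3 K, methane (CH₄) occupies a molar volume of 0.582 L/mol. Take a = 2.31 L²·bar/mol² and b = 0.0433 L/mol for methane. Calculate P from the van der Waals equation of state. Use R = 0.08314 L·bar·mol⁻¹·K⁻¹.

P = RT/(V_m − b) − a/V_m²
RT/(V_m − b) = (0.08314)(478.3)/(0.582 − 0.0433) = 39.766/0.53870 = 73.818 bar
a/V_m² = 2.31/(0.582)² = 6.8197 bar
P = 73.818 − 6.8197 = 67.00 bar

P ≈ 67.00 bar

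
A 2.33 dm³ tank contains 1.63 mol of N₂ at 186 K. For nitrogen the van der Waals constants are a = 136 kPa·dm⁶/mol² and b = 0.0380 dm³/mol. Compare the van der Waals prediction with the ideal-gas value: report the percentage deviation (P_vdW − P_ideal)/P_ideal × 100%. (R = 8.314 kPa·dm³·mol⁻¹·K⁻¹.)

-3.42 %

Ideal: P_ideal = nRT/V = (1.63)(8.314)(186)/2.33 = 1081.82 kPa
vdW: P = nRT/(V − nb) − a n²/V² = 2520.64/2.26806 − 361.338/5.42890 = 1111.36 − 66.5582 = 1044.80 kPa
% deviation = (1044.80 − 1081.82)/1081.82 × 100% = -3.42%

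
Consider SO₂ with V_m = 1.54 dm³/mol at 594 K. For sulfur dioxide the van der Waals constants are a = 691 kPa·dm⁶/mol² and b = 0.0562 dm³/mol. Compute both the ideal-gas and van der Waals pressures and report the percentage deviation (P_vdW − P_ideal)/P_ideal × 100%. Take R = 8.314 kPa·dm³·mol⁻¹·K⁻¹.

Ideal: P_ideal = RT/V_m = (8.314)(594)/1.54 = 3206.83 kPa
vdW: P = RT/(V_m − b) − a/V_m² = 4938.52/1.48380 − 691/2.37160 = 3328.29 − 291.364 = 3036.93 kPa
% deviation = (3036.93 − 3206.83)/3206.83 × 100% = -5.30%

-5.30 %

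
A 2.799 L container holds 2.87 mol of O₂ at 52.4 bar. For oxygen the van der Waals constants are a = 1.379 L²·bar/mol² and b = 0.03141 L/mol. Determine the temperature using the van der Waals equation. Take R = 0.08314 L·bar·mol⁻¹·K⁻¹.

T ≈ 611.3 K

T = (P + a n²/V²)(V − nb)/(nR)
P + a n²/V² = 52.4 + (1.379)(2.87)²/(2.799)² = 53.850 bar
V − nb = 2.799 − (2.87)(0.03141) = 2.7089 L
T = (53.850)(2.7089)/((2.87)(0.08314)) = 611.3 K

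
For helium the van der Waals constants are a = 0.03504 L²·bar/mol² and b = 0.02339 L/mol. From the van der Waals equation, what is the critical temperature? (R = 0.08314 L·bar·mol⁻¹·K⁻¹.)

T_c ≈ 5.339 K

For a van der Waals gas, T_c = 8a/(27Rb).
T_c = 8×0.03504/(27×0.08314×0.02339) = 0.28032/0.052505 = 5.339 K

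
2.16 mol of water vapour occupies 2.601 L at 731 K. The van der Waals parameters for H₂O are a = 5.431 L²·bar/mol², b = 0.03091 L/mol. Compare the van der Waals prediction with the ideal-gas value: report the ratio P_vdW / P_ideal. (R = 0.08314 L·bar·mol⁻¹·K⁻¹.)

P_vdW / P_ideal ≈ 0.9521

Ideal: P_ideal = nRT/V = (2.16)(0.08314)(731)/2.601 = 50.4709 bar
vdW: P = nRT/(V − nb) − a n²/V² = 131.275/2.53423 − 25.3389/6.76520 = 51.8007 − 3.74548 = 48.0552 bar
Ratio = 48.0552/50.4709 = 0.9521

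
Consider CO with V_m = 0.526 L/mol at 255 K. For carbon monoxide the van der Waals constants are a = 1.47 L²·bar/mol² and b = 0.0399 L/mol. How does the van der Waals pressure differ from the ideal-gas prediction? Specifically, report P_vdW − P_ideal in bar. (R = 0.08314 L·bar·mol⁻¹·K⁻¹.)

Ideal: P_ideal = RT/V_m = (0.08314)(255)/0.526 = 40.3055 bar
vdW: P = RT/(V_m − b) − a/V_m² = 21.2007/0.486100 − 1.47/0.276676 = 43.6139 − 5.31307 = 38.3008 bar
ΔP = 38.3008 − 40.3055 = -2.005 bar

ΔP ≈ -2.005 bar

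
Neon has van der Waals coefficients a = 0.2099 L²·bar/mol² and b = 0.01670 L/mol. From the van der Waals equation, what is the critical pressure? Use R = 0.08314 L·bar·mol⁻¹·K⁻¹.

For a van der Waals gas, P_c = a/(27b²).
P_c = 0.2099/(27×(0.01670)²) = 0.2099/0.0075300 = 27.88 bar

P_c ≈ 27.88 bar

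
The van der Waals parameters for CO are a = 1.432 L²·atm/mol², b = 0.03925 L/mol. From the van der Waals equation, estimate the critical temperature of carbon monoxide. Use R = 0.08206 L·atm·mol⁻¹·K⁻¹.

For a van der Waals gas, T_c = 8a/(27Rb).
T_c = 8×1.432/(27×0.08206×0.03925) = 11.456/0.086963 = 131.7 K

T_c ≈ 131.7 K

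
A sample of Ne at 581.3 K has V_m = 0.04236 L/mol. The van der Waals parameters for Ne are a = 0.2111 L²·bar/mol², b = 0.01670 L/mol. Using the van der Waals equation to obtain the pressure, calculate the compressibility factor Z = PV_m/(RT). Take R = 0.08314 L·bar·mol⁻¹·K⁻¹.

Z ≈ 1.548

P = RT/(V_m − b) − a/V_m² = (0.08314)(581.3)/(0.04236 − 0.01670) − 0.2111/(0.04236)²
  = 48.329/0.025660 − 117.65 = 1883.4 − 117.65 = 1765.8 bar
Z = PV_m/(RT) = (1765.8)(0.04236)/((0.08314)(581.3)) = 74.799/48.329 = 1.548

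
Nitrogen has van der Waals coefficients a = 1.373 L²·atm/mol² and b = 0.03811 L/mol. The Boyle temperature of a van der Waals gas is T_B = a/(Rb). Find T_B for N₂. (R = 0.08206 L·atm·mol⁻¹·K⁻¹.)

T_B ≈ 439.0 K

For a van der Waals gas the second virial coefficient B₂ = b − a/(RT) vanishes at T_B = a/(Rb).
T_B = 1.373/(0.08206×0.03811) = 1.373/0.0031273 = 439.0 K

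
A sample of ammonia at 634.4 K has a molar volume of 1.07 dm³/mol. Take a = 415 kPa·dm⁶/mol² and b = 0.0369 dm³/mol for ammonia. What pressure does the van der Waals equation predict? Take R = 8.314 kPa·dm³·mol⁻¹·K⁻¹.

P = RT/(V_m − b) − a/V_m²
RT/(V_m − b) = (8.314)(634.4)/(1.07 − 0.0369) = 5274.4/1.0331 = 5105.4 kPa
a/V_m² = 415/(1.07)² = 362.48 kPa
P = 5105.4 − 362.48 = 4743 kPa

P ≈ 4743 kPa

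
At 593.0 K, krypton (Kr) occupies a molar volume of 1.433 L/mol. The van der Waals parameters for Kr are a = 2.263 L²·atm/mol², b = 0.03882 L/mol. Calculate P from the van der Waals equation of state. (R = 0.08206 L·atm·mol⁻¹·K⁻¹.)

P = RT/(V_m − b) − a/V_m²
RT/(V_m − b) = (0.08206)(593.0)/(1.433 − 0.03882) = 48.662/1.3942 = 34.903 atm
a/V_m² = 2.263/(1.433)² = 1.1020 atm
P = 34.903 − 1.1020 = 33.80 atm

P ≈ 33.80 atm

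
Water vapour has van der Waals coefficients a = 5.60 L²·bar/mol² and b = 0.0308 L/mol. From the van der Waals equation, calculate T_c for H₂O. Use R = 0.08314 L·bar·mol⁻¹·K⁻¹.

T_c ≈ 648.0 K

For a van der Waals gas, T_c = 8a/(27Rb).
T_c = 8×5.60/(27×0.08314×0.0308) = 44.800/0.069139 = 648.0 K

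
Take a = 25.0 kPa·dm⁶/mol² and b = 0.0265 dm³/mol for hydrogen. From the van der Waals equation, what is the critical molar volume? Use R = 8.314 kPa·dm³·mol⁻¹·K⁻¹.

V_m,c ≈ 0.07950 dm³/mol

For a van der Waals gas, V_m,c = 3b.
V_m,c = 3×0.0265 = 0.07950 dm³/mol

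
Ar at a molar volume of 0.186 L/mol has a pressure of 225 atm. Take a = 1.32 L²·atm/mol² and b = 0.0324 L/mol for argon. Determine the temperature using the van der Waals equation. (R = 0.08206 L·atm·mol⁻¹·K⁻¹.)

T ≈ 492.6 K

T = (P + a/V_m²)(V_m − b)/R
P + a/V_m² = 225 + 1.32/(0.186)² = 263.15 atm
V_m − b = 0.186 − 0.0324 = 0.15360 L/mol
T = (263.15)(0.15360)/0.08206 = 492.6 K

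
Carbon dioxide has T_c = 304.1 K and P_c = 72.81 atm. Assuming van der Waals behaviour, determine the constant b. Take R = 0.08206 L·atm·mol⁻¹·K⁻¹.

From T_c = 8a/(27Rb) and P_c = a/(27b²): b = R T_c/(8 P_c).
b = (0.08206)(304.1)/(8×72.81) = 24.954/582.48 = 0.04284 L/mol

b ≈ 0.04284 L/mol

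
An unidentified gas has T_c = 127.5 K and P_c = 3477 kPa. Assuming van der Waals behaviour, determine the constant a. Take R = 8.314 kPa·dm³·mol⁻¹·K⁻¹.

From T_c = 8a/(27Rb) and P_c = a/(27b²): a = 27 R² T_c²/(64 P_c).
a = 27×(8.314)²×(127.5)²/(64×3477) = 30339203/222528 = 136.3 kPa·dm⁶/mol²

a ≈ 136.3 kPa·dm⁶/mol²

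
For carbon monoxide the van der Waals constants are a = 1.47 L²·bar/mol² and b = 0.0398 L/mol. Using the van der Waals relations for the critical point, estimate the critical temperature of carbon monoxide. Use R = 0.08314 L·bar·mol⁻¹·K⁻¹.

For a van der Waals gas, T_c = 8a/(27Rb).
T_c = 8×1.47/(27×0.08314×0.0398) = 11.760/0.089342 = 131.6 K

T_c ≈ 131.6 K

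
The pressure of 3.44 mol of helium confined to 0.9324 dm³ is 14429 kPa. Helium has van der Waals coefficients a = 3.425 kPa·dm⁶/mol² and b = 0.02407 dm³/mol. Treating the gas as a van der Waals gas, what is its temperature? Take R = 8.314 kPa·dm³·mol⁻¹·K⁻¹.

T ≈ 430.0 K

T = (P + a n²/V²)(V − nb)/(nR)
P + a n²/V² = 14429 + (3.425)(3.44)²/(0.9324)² = 14476 kPa
V − nb = 0.9324 − (3.44)(0.02407) = 0.84960 dm³
T = (14476)(0.84960)/((3.44)(8.314)) = 430.0 K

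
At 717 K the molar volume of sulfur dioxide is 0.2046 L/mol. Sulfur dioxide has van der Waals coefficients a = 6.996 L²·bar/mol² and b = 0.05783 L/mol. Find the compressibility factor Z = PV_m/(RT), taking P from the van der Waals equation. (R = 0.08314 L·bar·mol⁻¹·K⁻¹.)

Z ≈ 0.8204

P = RT/(V_m − b) − a/V_m² = (0.08314)(717)/(0.2046 − 0.05783) − 6.996/(0.2046)²
  = 59.611/0.14677 − 167.12 = 406.15 − 167.12 = 239.03 bar
Z = PV_m/(RT) = (239.03)(0.2046)/((0.08314)(717)) = 48.906/59.611 = 0.8204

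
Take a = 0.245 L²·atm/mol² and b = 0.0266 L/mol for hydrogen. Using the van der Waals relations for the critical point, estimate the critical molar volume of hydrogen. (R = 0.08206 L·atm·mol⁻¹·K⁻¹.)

For a van der Waals gas, V_m,c = 3b.
V_m,c = 3×0.0266 = 0.07980 L/mol

V_m,c ≈ 0.07980 L/mol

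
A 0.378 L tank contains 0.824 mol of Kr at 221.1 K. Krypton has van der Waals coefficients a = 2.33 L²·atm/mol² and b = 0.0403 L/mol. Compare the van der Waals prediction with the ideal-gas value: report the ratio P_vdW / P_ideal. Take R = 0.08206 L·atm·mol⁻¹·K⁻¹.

Ideal: P_ideal = nRT/V = (0.824)(0.08206)(221.1)/0.378 = 39.5508 atm
vdW: P = nRT/(V − nb) − a n²/V² = 14.9502/0.344793 − 1.58201/0.142884 = 43.3599 − 11.0720 = 32.2879 atm
Ratio = 32.2879/39.5508 = 0.8164

P_vdW / P_ideal ≈ 0.8164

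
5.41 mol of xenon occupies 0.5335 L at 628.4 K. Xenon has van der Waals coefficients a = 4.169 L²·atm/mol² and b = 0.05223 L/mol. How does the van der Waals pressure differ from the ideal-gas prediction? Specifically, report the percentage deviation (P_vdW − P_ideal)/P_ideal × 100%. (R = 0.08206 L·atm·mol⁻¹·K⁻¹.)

Ideal: P_ideal = nRT/V = (5.41)(0.08206)(628.4)/0.5335 = 522.914 atm
vdW: P = nRT/(V − nb) − a n²/V² = 278.975/0.250936 − 122.019/0.284622 = 1111.74 − 428.705 = 683.04 atm
% deviation = (683.04 − 522.914)/522.914 × 100% = 30.62%

30.62 %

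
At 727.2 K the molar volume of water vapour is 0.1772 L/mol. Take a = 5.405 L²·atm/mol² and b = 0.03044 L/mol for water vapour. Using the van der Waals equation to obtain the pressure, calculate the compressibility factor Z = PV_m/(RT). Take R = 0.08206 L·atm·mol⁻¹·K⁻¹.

Z ≈ 0.6963

P = RT/(V_m − b) − a/V_m² = (0.08206)(727.2)/(0.1772 − 0.03044) − 5.405/(0.1772)²
  = 59.674/0.14676 − 172.13 = 406.61 − 172.13 = 234.48 atm
Z = PV_m/(RT) = (234.48)(0.1772)/((0.08206)(727.2)) = 41.550/59.674 = 0.6963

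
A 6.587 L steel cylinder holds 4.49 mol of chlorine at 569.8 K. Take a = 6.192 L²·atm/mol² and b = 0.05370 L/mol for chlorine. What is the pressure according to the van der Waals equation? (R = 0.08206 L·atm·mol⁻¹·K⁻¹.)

P = nRT/(V − nb) − a n²/V²
nRT/(V − nb) = (4.49)(0.08206)(569.8)/(6.587 − 4.49×0.05370) = 209.94/6.3459 = 33.083 atm
a n²/V² = (6.192)(4.49)²/(6.587)² = 2.8771 atm
P = 33.083 − 2.8771 = 30.21 atm

P ≈ 30.21 atm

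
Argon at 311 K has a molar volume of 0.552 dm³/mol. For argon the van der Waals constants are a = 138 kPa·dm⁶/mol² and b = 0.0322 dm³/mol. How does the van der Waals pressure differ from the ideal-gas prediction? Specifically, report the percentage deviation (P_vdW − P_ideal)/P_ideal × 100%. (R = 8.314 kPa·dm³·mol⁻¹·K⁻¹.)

-3.47 %

Ideal: P_ideal = RT/V_m = (8.314)(311)/0.552 = 4684.16 kPa
vdW: P = RT/(V_m − b) − a/V_m² = 2585.65/0.519800 − 138/0.304704 = 4974.32 − 452.899 = 4521.42 kPa
% deviation = (4521.42 − 4684.16)/4684.16 × 100% = -3.47%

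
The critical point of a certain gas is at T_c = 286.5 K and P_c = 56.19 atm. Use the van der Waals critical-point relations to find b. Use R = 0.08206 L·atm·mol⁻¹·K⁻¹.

From T_c = 8a/(27Rb) and P_c = a/(27b²): b = R T_c/(8 P_c).
b = (0.08206)(286.5)/(8×56.19) = 23.510/449.52 = 0.05230 L/mol

b ≈ 0.05230 L/mol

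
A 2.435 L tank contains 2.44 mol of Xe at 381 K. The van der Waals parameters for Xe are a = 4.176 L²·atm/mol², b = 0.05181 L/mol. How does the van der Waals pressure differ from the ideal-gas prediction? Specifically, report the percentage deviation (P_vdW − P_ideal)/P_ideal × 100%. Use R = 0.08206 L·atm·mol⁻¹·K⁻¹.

-7.91 %

Ideal: P_ideal = nRT/V = (2.44)(0.08206)(381)/2.435 = 31.3291 atm
vdW: P = nRT/(V − nb) − a n²/V² = 76.2863/2.30858 − 24.8622/5.92923 = 33.0447 − 4.19316 = 28.8515 atm
% deviation = (28.8515 − 31.3291)/31.3291 × 100% = -7.91%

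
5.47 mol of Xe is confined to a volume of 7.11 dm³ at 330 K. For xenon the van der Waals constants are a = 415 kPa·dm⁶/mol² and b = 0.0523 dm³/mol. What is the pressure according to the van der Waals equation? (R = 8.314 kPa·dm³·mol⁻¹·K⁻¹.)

P = nRT/(V − nb) − a n²/V²
nRT/(V − nb) = (5.47)(8.314)(330)/(7.11 − 5.47×0.0523) = 15008/6.8239 = 2199.3 kPa
a n²/V² = (415)(5.47)²/(7.11)² = 245.63 kPa
P = 2199.3 − 245.63 = 1954 kPa

P ≈ 1954 kPa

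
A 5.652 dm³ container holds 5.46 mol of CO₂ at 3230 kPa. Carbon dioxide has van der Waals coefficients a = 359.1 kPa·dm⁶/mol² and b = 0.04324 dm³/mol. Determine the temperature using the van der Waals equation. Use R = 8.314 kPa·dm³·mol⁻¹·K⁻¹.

T ≈ 425.3 K

T = (P + a n²/V²)(V − nb)/(nR)
P + a n²/V² = 3230 + (359.1)(5.46)²/(5.652)² = 3565.1 kPa
V − nb = 5.652 − (5.46)(0.04324) = 5.4159 dm³
T = (3565.1)(5.4159)/((5.46)(8.314)) = 425.3 K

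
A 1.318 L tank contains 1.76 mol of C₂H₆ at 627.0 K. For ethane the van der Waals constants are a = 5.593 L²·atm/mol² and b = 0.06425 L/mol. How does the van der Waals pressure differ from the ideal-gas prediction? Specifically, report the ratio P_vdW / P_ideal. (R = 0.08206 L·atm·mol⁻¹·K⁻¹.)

P_vdW / P_ideal ≈ 0.9487

Ideal: P_ideal = nRT/V = (1.76)(0.08206)(627.0)/1.318 = 68.7063 atm
vdW: P = nRT/(V − nb) − a n²/V² = 90.5549/1.20492 − 17.3249/1.73712 = 75.1543 − 9.97335 = 65.1810 atm
Ratio = 65.1810/68.7063 = 0.9487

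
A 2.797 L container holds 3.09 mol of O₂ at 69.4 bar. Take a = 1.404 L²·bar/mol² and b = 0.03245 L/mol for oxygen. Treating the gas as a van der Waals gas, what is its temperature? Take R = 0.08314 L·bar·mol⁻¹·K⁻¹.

T ≈ 746.5 K

T = (P + a n²/V²)(V − nb)/(nR)
P + a n²/V² = 69.4 + (1.404)(3.09)²/(2.797)² = 71.114 bar
V − nb = 2.797 − (3.09)(0.03245) = 2.6967 L
T = (71.114)(2.6967)/((3.09)(0.08314)) = 746.5 K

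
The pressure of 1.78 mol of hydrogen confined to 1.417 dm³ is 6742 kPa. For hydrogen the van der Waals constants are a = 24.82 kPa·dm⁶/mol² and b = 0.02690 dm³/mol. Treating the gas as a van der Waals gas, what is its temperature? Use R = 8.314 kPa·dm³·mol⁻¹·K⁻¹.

T = (P + a n²/V²)(V − nb)/(nR)
P + a n²/V² = 6742 + (24.82)(1.78)²/(1.417)² = 6781.2 kPa
V − nb = 1.417 − (1.78)(0.02690) = 1.3691 dm³
T = (6781.2)(1.3691)/((1.78)(8.314)) = 627.4 K

T ≈ 627.4 K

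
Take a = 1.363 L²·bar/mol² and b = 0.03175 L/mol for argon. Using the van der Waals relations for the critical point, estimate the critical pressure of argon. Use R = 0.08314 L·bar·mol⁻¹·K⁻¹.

For a van der Waals gas, P_c = a/(27b²).
P_c = 1.363/(27×(0.03175)²) = 1.363/0.027218 = 50.08 bar

P_c ≈ 50.08 bar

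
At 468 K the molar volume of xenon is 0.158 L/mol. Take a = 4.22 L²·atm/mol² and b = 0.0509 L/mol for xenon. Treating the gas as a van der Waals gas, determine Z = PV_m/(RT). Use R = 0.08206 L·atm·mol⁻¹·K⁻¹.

Z ≈ 0.7798

P = RT/(V_m − b) − a/V_m² = (0.08206)(468)/(0.158 − 0.0509) − 4.22/(0.158)²
  = 38.404/0.10710 − 169.04 = 358.58 − 169.04 = 189.54 atm
Z = PV_m/(RT) = (189.54)(0.158)/((0.08206)(468)) = 29.947/38.404 = 0.7798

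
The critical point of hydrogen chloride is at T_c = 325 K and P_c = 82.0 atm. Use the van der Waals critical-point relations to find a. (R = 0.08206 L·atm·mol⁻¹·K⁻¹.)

From T_c = 8a/(27Rb) and P_c = a/(27b²): a = 27 R² T_c²/(64 P_c).
a = 27×(0.08206)²×(325)²/(64×82.0) = 19204/5248.0 = 3.659 L²·atm/mol²

a ≈ 3.659 L²·atm/mol²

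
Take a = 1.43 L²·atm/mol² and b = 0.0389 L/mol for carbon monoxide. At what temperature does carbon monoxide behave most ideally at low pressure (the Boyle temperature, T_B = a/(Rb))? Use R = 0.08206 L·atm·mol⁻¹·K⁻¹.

For a van der Waals gas the second virial coefficient B₂ = b − a/(RT) vanishes at T_B = a/(Rb).
T_B = 1.43/(0.08206×0.0389) = 1.43/0.0031921 = 448.0 K

T_B ≈ 448.0 K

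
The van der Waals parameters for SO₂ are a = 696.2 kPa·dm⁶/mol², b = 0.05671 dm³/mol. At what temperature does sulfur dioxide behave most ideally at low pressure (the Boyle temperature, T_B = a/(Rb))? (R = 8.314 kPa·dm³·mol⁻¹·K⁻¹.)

T_B ≈ 1477 K

For a van der Waals gas the second virial coefficient B₂ = b − a/(RT) vanishes at T_B = a/(Rb).
T_B = 696.2/(8.314×0.05671) = 696.2/0.47149 = 1477 K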